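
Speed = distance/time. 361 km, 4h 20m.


83.3 km/h

Distance: 361 km
Time: 4h 20m = 260 min = 260/60 = 13/3 hours
Speed = 361 ÷ (13/3) = 361 × 3 / 13 = 1083/13 ≈ 83.3 km/h


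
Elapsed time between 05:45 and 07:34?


1h 49m

End time in minutes: 7×60 + 34 = 454
Start time in minutes: 5×60 + 45 = 345
Difference = 454 - 345 = 109 minutes
= 1 hours 49 minutes


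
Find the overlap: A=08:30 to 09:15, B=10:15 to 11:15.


Meeting A: 510-555 (in minutes from midnight)
Meeting B: 615-675
Overlap start = max(510, 615) = 615
Overlap end = min(555, 675) = 555
Overlap = max(0, 555 - 615) = 0 min

0 minutes


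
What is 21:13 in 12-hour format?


Hour: 21
21 - 12 = 9 → PM

9:13 PM


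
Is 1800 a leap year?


No

Rules: divisible by 4 AND (not by 100 OR by 400)
1800 ÷ 4 = 450 exactly → divisible by 4
1800 ÷ 100 = 18 exactly → divisible by 100
1800 ÷ 400 = 4 remainder 200 → not divisible by 400
Divisible by 100 but not by 400 → not a leap year


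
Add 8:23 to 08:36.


16:59

Start: 516 minutes from midnight
Add: 503 minutes
Total: 1019 minutes
Hours: 1019 ÷ 60 = 16 remainder 59


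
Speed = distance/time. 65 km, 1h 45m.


Distance: 65 km
Time: 1h 45m = 105 min = 105/60 = 7/4 hours
Speed = 65 ÷ (7/4) = 65 × 4 / 7 = 260/7 ≈ 37.1 km/h

37.1 km/h


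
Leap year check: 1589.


Rules: divisible by 4 AND (not by 100 OR by 400)
1589 ÷ 4 = 397 remainder 1 → not divisible by 4
Not divisible by 4 → not a leap year

No


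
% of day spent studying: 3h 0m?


12.5%

Time: 180 minutes
Day: 1440 minutes
Percentage = (180/1440) × 100 = 12.5%


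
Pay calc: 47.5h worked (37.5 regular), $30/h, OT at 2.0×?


$1725.00

Regular: 37.5h × $30 = $1125.00
Overtime: 47.5 - 37.5 = 10.0h
OT pay: 10.0h × $30 × 2.0 = $600.00
Total = $1125.00 + $600.00 = $1725.00


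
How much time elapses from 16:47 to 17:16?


0h 29m

End time in minutes: 17×60 + 16 = 1036
Start time in minutes: 16×60 + 47 = 1007
Difference = 1036 - 1007 = 29 minutes
= 0 hours 29 minutes


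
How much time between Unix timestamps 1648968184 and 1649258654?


Difference = 1649258654 - 1648968184 = 290470 seconds
In hours: 290470 / 3600 ≈ 80.7
In days: 290470 / 86400 ≈ 3.36

290470 seconds (80.7 hours / 3.36 days)


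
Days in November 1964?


30 days

Month: November (month 11)
November has 30 days


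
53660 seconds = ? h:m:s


Hours: 53660 ÷ 3600 = 14 remainder 3260
Minutes: 3260 ÷ 60 = 54 remainder 20
Seconds: 20

14h 54m 20s


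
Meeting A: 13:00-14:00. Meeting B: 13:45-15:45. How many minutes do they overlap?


Meeting A: 780-840 (in minutes from midnight)
Meeting B: 825-945
Overlap start = max(780, 825) = 825
Overlap end = min(840, 945) = 840
Overlap = max(0, 840 - 825) = 15 min

15 minutes


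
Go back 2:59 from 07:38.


04:39

Start: 458 minutes from midnight
Subtract: 179 minutes
Remaining: 458 - 179 = 279
Hours: 4, Minutes: 39


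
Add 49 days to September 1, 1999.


Start: September 1, 1999
Add 49 days
September 1 → October 1: 30 - 1 + 1 = 30 days (49 - 30 = 19 left)
October 1 + 19 = October 20, 1999

October 20, 1999


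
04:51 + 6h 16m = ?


Start: 291 minutes from midnight
Add: 376 minutes
Total: 667 minutes
Hours: 667 ÷ 60 = 11 remainder 7

11:07


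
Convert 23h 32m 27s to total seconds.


84747 seconds

Hours: 23 × 3600 = 82800
Minutes: 32 × 60 = 1920
Seconds: 27
Total = 82800 + 1920 + 27 = 84747


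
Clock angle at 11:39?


Hour hand = 11×30 + 39×0.5 = 349.5°
Minute hand = 39×6 = 234°
Difference = |349.5 - 234| = 115.5°

115.5°


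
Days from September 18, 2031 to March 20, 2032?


184 days

From September 18, 2031 to March 20, 2032
Rest of September 2031: 30 - 18 = 12
Full months: October 31, November 30, December 31, January 31, February 2032 29
Days into March 2032: 20
Total = 12 + 31 + 30 + 31 + 31 + 29 + 20 = 184 days


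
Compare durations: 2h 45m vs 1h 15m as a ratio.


Duration 1: 165 minutes
Duration 2: 75 minutes
Ratio = 165:75
GCD = 15
Simplified = 11:5
As a decimal: 11/5 = 2.20

11:5 (2.20)


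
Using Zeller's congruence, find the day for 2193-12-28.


Saturday

Zeller's congruence:
q=28, m=12, k=93, j=21
h = (28 + ⌊13×13/5⌋ + 93 + ⌊93/4⌋ + ⌊21/4⌋ - 2×21) mod 7
= (28 + 33 + 93 + 23 + 5 - 42) mod 7
= 140 mod 7 = 0
h=0 → Saturday


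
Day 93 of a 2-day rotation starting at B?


Shifts: A, B
Start: B (index 1)
Day 93: (1 + 93 - 1) mod 2
= 93 mod 2
= 1
Index 1 → shift B

Shift B


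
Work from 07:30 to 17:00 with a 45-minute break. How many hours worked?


8h 45m (525 minutes)

Total time = (17×60+0) - (7×60+30)
= 1020 - 450 = 570 min
Minus break: 570 - 45 = 525 min
= 8h 45m


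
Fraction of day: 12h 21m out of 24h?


Total minutes: 12×60 + 21 = 741
Day = 24×60 = 1440 minutes
Fraction = 741/1440 ≈ 0.5146
As a percentage: 741/1440 × 100 ≈ 51.46%

0.5146 (51.46%)


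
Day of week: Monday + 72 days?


Start: Monday (index 0)
(0 + 72) mod 7
= 72 mod 7
= 2
Index 2 → Wednesday

Wednesday


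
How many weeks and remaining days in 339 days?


48 weeks 3 days

Weeks: 339 ÷ 7 = 48 remainder 3


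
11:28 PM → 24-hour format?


Input: 11:28 PM
PM: 11 + 12 = 23

23:28


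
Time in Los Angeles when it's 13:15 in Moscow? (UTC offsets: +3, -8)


02:15

Time difference = UTC-8 - UTC+3 = -11 hours
New hour = (13 -11) mod 24
= 2 mod 24 = 2
Minutes unchanged → 02:15


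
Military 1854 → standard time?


Hour: 18
18 - 12 = 6 → PM

6:54 PM


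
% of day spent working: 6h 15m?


26.0%

Time: 375 minutes
Day: 1440 minutes
Percentage = (375/1440) × 100 ≈ 26.0%


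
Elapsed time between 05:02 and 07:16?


End time in minutes: 7×60 + 16 = 436
Start time in minutes: 5×60 + 2 = 302
Difference = 436 - 302 = 134 minutes
= 2 hours 14 minutes

2h 14m


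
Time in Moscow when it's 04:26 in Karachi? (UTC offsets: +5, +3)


02:26

Time difference = UTC+3 - UTC+5 = -2 hours
New hour = (4 -2) mod 24
= 2 mod 24 = 2
Minutes unchanged → 02:26


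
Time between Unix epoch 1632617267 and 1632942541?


Difference = 1632942541 - 1632617267 = 325274 seconds
In hours: 325274 / 3600 ≈ 90.4
In days: 325274 / 86400 ≈ 3.76

325274 seconds (90.4 hours / 3.76 days)


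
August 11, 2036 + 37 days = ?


Start: August 11, 2036
Add 37 days
August 11 → September 1: 31 - 11 + 1 = 21 days (37 - 21 = 16 left)
September 1 + 16 = September 17, 2036

September 17, 2036


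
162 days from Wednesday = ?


Start: Wednesday (index 2)
(2 + 162) mod 7
= 164 mod 7
= 3
Index 3 → Thursday

Thursday


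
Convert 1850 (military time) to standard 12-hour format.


6:50 PM

Hour: 18
18 - 12 = 6 → PM


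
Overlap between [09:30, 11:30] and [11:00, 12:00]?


Meeting A: 570-690 (in minutes from midnight)
Meeting B: 660-720
Overlap start = max(570, 660) = 660
Overlap end = min(690, 720) = 690
Overlap = max(0, 690 - 660) = 30 min

30 minutes


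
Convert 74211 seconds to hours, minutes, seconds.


Hours: 74211 ÷ 3600 = 20 remainder 2211
Minutes: 2211 ÷ 60 = 36 remainder 51
Seconds: 51

20h 36m 51s


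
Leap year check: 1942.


No

Rules: divisible by 4 AND (not by 100 OR by 400)
1942 ÷ 4 = 485 remainder 2 → not divisible by 4
Not divisible by 4 → not a leap year


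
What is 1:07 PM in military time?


Input: 1:07 PM
PM: 1 + 12 = 13

13:07


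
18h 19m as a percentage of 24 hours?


Total minutes: 18×60 + 19 = 1099
Day = 24×60 = 1440 minutes
Fraction = 1099/1440 ≈ 0.7632
As a percentage: 1099/1440 × 100 ≈ 76.32%

0.7632 (76.32%)


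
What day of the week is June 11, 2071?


Thursday

Zeller's congruence:
q=11, m=6, k=71, j=20
h = (11 + ⌊13×7/5⌋ + 71 + ⌊71/4⌋ + ⌊20/4⌋ - 2×20) mod 7
= (11 + 18 + 71 + 17 + 5 - 40) mod 7
= 82 mod 7 = 5
h=5 → Thursday


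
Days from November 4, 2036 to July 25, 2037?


From November 4, 2036 to July 25, 2037
Rest of November 2036: 30 - 4 = 26
Full months: December 31, January 31, February 2037 28, March 31, April 30, May 31, June 30
Days into July 2037: 25
Total = 26 + 31 + 31 + 28 + 31 + 30 + 31 + 30 + 25 = 263 days

263 days


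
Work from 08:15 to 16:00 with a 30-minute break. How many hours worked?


Total time = (16×60+0) - (8×60+15)
= 960 - 495 = 465 min
Minus break: 465 - 30 = 435 min
= 7h 15m

7h 15m (435 minutes)


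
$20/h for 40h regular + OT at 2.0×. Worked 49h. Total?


$1160.00

Regular: 40h × $20 = $800.00
Overtime: 49 - 40 = 9h
OT pay: 9h × $20 × 2.0 = $360.00
Total = $800.00 + $360.00 = $1160.00


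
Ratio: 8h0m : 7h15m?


32:29 (1.10)

Duration 1: 480 minutes
Duration 2: 435 minutes
Ratio = 480:435
GCD = 15
Simplified = 32:29
As a decimal: 32/29 ≈ 1.10


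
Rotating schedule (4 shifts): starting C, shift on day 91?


Shift A

Shifts: A, B, C, D
Start: C (index 2)
Day 91: (2 + 91 - 1) mod 4
= 92 mod 4
= 0
Index 0 → shift A


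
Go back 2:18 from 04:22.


02:04

Start: 262 minutes from midnight
Subtract: 138 minutes
Remaining: 262 - 138 = 124
Hours: 2, Minutes: 4


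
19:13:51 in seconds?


Hours: 19 × 3600 = 68400
Minutes: 13 × 60 = 780
Seconds: 51
Total = 68400 + 780 + 51 = 69231

69231 seconds


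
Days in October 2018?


Month: October (month 10)
October has 31 days

31 days


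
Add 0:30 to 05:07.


05:37

Start: 307 minutes from midnight
Add: 30 minutes
Total: 337 minutes
Hours: 337 ÷ 60 = 5 remainder 37


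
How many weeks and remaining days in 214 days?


Weeks: 214 ÷ 7 = 30 remainder 4

30 weeks 4 days


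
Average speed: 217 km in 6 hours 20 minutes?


Distance: 217 km
Time: 6h 20m = 380 min = 380/60 = 19/3 hours
Speed = 217 ÷ (19/3) = 217 × 3 / 19 = 651/19 ≈ 34.3 km/h

34.3 km/h


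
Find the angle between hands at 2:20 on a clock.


Hour hand = 2×30 + 20×0.5 = 70.0°
Minute hand = 20×6 = 120°
Difference = |70.0 - 120| = 50.0°

50.0°


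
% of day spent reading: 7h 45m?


Time: 465 minutes
Day: 1440 minutes
Percentage = (465/1440) × 100 ≈ 32.3%

32.3%


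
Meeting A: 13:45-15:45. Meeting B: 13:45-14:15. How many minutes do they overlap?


Meeting A: 825-945 (in minutes from midnight)
Meeting B: 825-855
Overlap start = max(825, 825) = 825
Overlap end = min(945, 855) = 855
Overlap = max(0, 855 - 825) = 30 min

30 minutes


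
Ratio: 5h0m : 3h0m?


5:3 (1.67)

Duration 1: 300 minutes
Duration 2: 180 minutes
Ratio = 300:180
GCD = 60
Simplified = 5:3
As a decimal: 5/3 ≈ 1.67


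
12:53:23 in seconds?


46403 seconds

Hours: 12 × 3600 = 43200
Minutes: 53 × 60 = 3180
Seconds: 23
Total = 43200 + 3180 + 23 = 46403


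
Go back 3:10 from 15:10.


Start: 910 minutes from midnight
Subtract: 190 minutes
Remaining: 910 - 190 = 720
Hours: 12, Minutes: 0

12:00


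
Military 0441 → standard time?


Hour: 4
4 < 12 → AM

4:41 AM


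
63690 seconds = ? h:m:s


17h 41m 30s

Hours: 63690 ÷ 3600 = 17 remainder 2490
Minutes: 2490 ÷ 60 = 41 remainder 30
Seconds: 30


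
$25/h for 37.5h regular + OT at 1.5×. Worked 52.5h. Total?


$1500.00

Regular: 37.5h × $25 = $937.50
Overtime: 52.5 - 37.5 = 15.0h
OT pay: 15.0h × $25 × 1.5 = $562.50
Total = $937.50 + $562.50 = $1500.00


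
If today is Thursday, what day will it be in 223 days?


Wednesday

Start: Thursday (index 3)
(3 + 223) mod 7
= 226 mod 7
= 2
Index 2 → Wednesday


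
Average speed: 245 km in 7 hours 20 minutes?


33.4 km/h

Distance: 245 km
Time: 7h 20m = 440 min = 440/60 = 22/3 hours
Speed = 245 ÷ (22/3) = 245 × 3 / 22 = 735/22 ≈ 33.4 km/h


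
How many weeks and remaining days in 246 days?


35 weeks 1 days

Weeks: 246 ÷ 7 = 35 remainder 1


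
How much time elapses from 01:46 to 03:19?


End time in minutes: 3×60 + 19 = 199
Start time in minutes: 1×60 + 46 = 106
Difference = 199 - 106 = 93 minutes
= 1 hours 33 minutes

1h 33m


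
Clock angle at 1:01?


Hour hand = 1×30 + 1×0.5 = 30.5°
Minute hand = 1×6 = 6°
Difference = |30.5 - 6| = 24.5°

24.5°


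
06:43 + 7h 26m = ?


Start: 403 minutes from midnight
Add: 446 minutes
Total: 849 minutes
Hours: 849 ÷ 60 = 14 remainder 9

14:09


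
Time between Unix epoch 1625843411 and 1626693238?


849827 seconds (236.1 hours / 9.84 days)

Difference = 1626693238 - 1625843411 = 849827 seconds
In hours: 849827 / 3600 ≈ 236.1
In days: 849827 / 86400 ≈ 9.84


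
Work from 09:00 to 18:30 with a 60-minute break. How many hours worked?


Total time = (18×60+30) - (9×60+0)
= 1110 - 540 = 570 min
Minus break: 570 - 60 = 510 min
= 8h 30m

8h 30m (510 minutes)


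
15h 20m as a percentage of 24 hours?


Total minutes: 15×60 + 20 = 920
Day = 24×60 = 1440 minutes
Fraction = 920/1440 ≈ 0.6389
As a percentage: 920/1440 × 100 ≈ 63.89%

0.6389 (63.89%)


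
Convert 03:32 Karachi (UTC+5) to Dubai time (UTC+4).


02:32

Time difference = UTC+4 - UTC+5 = -1 hours
New hour = (3 -1) mod 24
= 2 mod 24 = 2
Minutes unchanged → 02:32


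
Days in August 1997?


31 days

Month: August (month 8)
August has 31 days


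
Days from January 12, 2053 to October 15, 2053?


276 days

From January 12, 2053 to October 15, 2053
Rest of January 2053: 31 - 12 = 19
Full months: February 2053 28, March 31, April 30, May 31, June 30, July 31, August 31, September 30
Days into October 2053: 15
Total = 19 + 28 + 31 + 30 + 31 + 30 + 31 + 31 + 30 + 15 = 276 days


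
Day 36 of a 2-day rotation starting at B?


Shift A

Shifts: A, B
Start: B (index 1)
Day 36: (1 + 36 - 1) mod 2
= 36 mod 2
= 0
Index 0 → shift A


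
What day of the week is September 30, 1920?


Thursday

Zeller's congruence:
q=30, m=9, k=20, j=19
h = (30 + ⌊13×10/5⌋ + 20 + ⌊20/4⌋ + ⌊19/4⌋ - 2×19) mod 7
= (30 + 26 + 20 + 5 + 4 - 38) mod 7
= 47 mod 7 = 5
h=5 → Thursday


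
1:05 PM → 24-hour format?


Input: 1:05 PM
PM: 1 + 12 = 13

13:05


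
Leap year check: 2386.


Rules: divisible by 4 AND (not by 100 OR by 400)
2386 ÷ 4 = 596 remainder 2 → not divisible by 4
Not divisible by 4 → not a leap year

No


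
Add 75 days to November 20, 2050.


February 3, 2051

Start: November 20, 2050
Add 75 days
November 20 → December 1: 30 - 20 + 1 = 11 days (75 - 11 = 64 left)
December 1 → January 1: 31 - 1 + 1 = 31 days (64 - 31 = 33 left)
January 1 → February 1: 31 - 1 + 1 = 31 days (33 - 31 = 2 left)
February 1 + 2 = February 3, 2051


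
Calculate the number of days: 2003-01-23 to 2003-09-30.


250 days

From January 23, 2003 to September 30, 2003
Rest of January 2003: 31 - 23 = 8
Full months: February 2003 28, March 31, April 30, May 31, June 30, July 31, August 31
Days into September 2003: 30
Total = 8 + 28 + 31 + 30 + 31 + 30 + 31 + 31 + 30 = 250 days


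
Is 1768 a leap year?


Rules: divisible by 4 AND (not by 100 OR by 400)
1768 ÷ 4 = 442 exactly → divisible by 4
1768 ÷ 100 = 17 remainder 68 → not divisible by 100
Divisible by 4 but not by 100 → leap year

Yes


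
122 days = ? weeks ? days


Weeks: 122 ÷ 7 = 17 remainder 3

17 weeks 3 days


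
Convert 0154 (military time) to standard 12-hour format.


Hour: 1
1 < 12 → AM

1:54 AM


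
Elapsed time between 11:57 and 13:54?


End time in minutes: 13×60 + 54 = 834
Start time in minutes: 11×60 + 57 = 717
Difference = 834 - 717 = 117 minutes
= 1 hours 57 minutes

1h 57m


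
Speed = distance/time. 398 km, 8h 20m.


Distance: 398 km
Time: 8h 20m = 500 min = 500/60 = 25/3 hours
Speed = 398 ÷ (25/3) = 398 × 3 / 25 = 1194/25 ≈ 47.8 km/h

47.8 km/h


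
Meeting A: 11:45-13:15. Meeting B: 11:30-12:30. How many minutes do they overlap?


45 minutes

Meeting A: 705-795 (in minutes from midnight)
Meeting B: 690-750
Overlap start = max(705, 690) = 705
Overlap end = min(795, 750) = 750
Overlap = max(0, 750 - 705) = 45 min


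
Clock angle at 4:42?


111.0°

Hour hand = 4×30 + 42×0.5 = 141.0°
Minute hand = 42×6 = 252°
Difference = |141.0 - 252| = 111.0°


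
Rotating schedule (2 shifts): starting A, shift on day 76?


Shift B

Shifts: A, B
Start: A (index 0)
Day 76: (0 + 76 - 1) mod 2
= 75 mod 2
= 1
Index 1 → shift B


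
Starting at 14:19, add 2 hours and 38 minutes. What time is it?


Start: 859 minutes from midnight
Add: 158 minutes
Total: 1017 minutes
Hours: 1017 ÷ 60 = 16 remainder 57

16:57


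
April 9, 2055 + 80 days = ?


Start: April 9, 2055
Add 80 days
April 9 → May 1: 30 - 9 + 1 = 22 days (80 - 22 = 58 left)
May 1 → June 1: 31 - 1 + 1 = 31 days (58 - 31 = 27 left)
June 1 + 27 = June 28, 2055

June 28, 2055


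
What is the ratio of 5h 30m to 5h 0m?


Duration 1: 330 minutes
Duration 2: 300 minutes
Ratio = 330:300
GCD = 30
Simplified = 11:10
As a decimal: 11/10 = 1.10

11:10 (1.10)


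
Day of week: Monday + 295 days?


Tuesday

Start: Monday (index 0)
(0 + 295) mod 7
= 295 mod 7
= 1
Index 1 → Tuesday


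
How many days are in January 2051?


31 days

Month: January (month 1)
January has 31 days


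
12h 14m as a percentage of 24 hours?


0.5097 (50.97%)

Total minutes: 12×60 + 14 = 734
Day = 24×60 = 1440 minutes
Fraction = 734/1440 ≈ 0.5097
As a percentage: 734/1440 × 100 ≈ 50.97%


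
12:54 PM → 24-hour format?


12:54

Input: 12:54 PM
12 PM → 12 (noon)


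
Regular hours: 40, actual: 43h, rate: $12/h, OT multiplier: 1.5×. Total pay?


$534.00

Regular: 40h × $12 = $480.00
Overtime: 43 - 40 = 3h
OT pay: 3h × $12 × 1.5 = $54.00
Total = $480.00 + $54.00 = $534.00


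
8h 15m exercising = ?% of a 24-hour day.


34.4%

Time: 495 minutes
Day: 1440 minutes
Percentage = (495/1440) × 100 ≈ 34.4%


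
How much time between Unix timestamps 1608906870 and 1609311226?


404356 seconds (112.3 hours / 4.68 days)

Difference = 1609311226 - 1608906870 = 404356 seconds
In hours: 404356 / 3600 ≈ 112.3
In days: 404356 / 86400 ≈ 4.68


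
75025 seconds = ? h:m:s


Hours: 75025 ÷ 3600 = 20 remainder 3025
Minutes: 3025 ÷ 60 = 50 remainder 25
Seconds: 25

20h 50m 25s


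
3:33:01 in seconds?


12781 seconds

Hours: 3 × 3600 = 10800
Minutes: 33 × 60 = 1980
Seconds: 1
Total = 10800 + 1980 + 1 = 12781


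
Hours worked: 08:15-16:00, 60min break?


Total time = (16×60+0) - (8×60+15)
= 960 - 495 = 465 min
Minus break: 465 - 60 = 405 min
= 6h 45m

6h 45m (405 minutes)


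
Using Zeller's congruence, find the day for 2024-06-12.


Wednesday

Zeller's congruence:
q=12, m=6, k=24, j=20
h = (12 + ⌊13×7/5⌋ + 24 + ⌊24/4⌋ + ⌊20/4⌋ - 2×20) mod 7
= (12 + 18 + 24 + 6 + 5 - 40) mod 7
= 25 mod 7 = 4
h=4 → Wednesday


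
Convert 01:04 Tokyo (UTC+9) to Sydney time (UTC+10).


Time difference = UTC+10 - UTC+9 = +1 hours
New hour = (1 + 1) mod 24
= 2 mod 24 = 2
Minutes unchanged → 02:04

02:04


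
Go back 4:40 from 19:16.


14:36

Start: 1156 minutes from midnight
Subtract: 280 minutes
Remaining: 1156 - 280 = 876
Hours: 14, Minutes: 36


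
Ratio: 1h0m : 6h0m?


1:6 (0.17)

Duration 1: 60 minutes
Duration 2: 360 minutes
Ratio = 60:360
GCD = 60
Simplified = 1:6
As a decimal: 1/6 ≈ 0.17


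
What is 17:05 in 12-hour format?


Hour: 17
17 - 12 = 5 → PM

5:05 PM


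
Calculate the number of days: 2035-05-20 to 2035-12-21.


From May 20, 2035 to December 21, 2035
Rest of May 2035: 31 - 20 = 11
Full months: June 30, July 31, August 31, September 30, October 31, November 30
Days into December 2035: 21
Total = 11 + 30 + 31 + 31 + 30 + 31 + 30 + 21 = 215 days

215 days


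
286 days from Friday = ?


Thursday

Start: Friday (index 4)
(4 + 286) mod 7
= 290 mod 7
= 3
Index 3 → Thursday


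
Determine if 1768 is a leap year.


Rules: divisible by 4 AND (not by 100 OR by 400)
1768 ÷ 4 = 442 exactly → divisible by 4
1768 ÷ 100 = 17 remainder 68 → not divisible by 100
Divisible by 4 but not by 100 → leap year

Yes


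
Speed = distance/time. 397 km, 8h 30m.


Distance: 397 km
Time: 8h 30m = 510 min = 510/60 = 17/2 hours
Speed = 397 ÷ (17/2) = 397 × 2 / 17 = 794/17 ≈ 46.7 km/h

46.7 km/h


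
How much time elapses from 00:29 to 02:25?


1h 56m

End time in minutes: 2×60 + 25 = 145
Start time in minutes: 0×60 + 29 = 29
Difference = 145 - 29 = 116 minutes
= 1 hours 56 minutes


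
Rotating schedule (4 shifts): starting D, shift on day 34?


Shifts: A, B, C, D
Start: D (index 3)
Day 34: (3 + 34 - 1) mod 4
= 36 mod 4
= 0
Index 0 → shift A

Shift A


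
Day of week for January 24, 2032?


Zeller's congruence:
q=24, m=13, k=31, j=20
h = (24 + ⌊13×14/5⌋ + 31 + ⌊31/4⌋ + ⌊20/4⌋ - 2×20) mod 7
= (24 + 36 + 31 + 7 + 5 - 40) mod 7
= 63 mod 7 = 0
h=0 → Saturday

Saturday


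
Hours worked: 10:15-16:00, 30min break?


Total time = (16×60+0) - (10×60+15)
= 960 - 615 = 345 min
Minus break: 345 - 30 = 315 min
= 5h 15m

5h 15m (315 minutes)


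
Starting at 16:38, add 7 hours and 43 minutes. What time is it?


00:21 (next day)

Start: 998 minutes from midnight
Add: 463 minutes
Total: 1461 minutes
Hours: 1461 ÷ 60 = 24 remainder 21
24 ≥ 24 → 24 - 24 = 0 (next day)


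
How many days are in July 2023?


Month: July (month 7)
July has 31 days

31 days


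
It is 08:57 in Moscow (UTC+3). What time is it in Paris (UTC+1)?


Time difference = UTC+1 - UTC+3 = -2 hours
New hour = (8 -2) mod 24
= 6 mod 24 = 6
Minutes unchanged → 06:57

06:57


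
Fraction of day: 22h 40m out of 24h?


Total minutes: 22×60 + 40 = 1360
Day = 24×60 = 1440 minutes
Fraction = 1360/1440 ≈ 0.9444
As a percentage: 1360/1440 × 100 ≈ 94.44%

0.9444 (94.44%)


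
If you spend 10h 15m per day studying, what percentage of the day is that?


Time: 615 minutes
Day: 1440 minutes
Percentage = (615/1440) × 100 ≈ 42.7%

42.7%


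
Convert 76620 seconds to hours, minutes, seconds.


21h 17m 0s

Hours: 76620 ÷ 3600 = 21 remainder 1020
Minutes: 1020 ÷ 60 = 17 remainder 0
Seconds: 0


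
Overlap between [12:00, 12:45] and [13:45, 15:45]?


Meeting A: 720-765 (in minutes from midnight)
Meeting B: 825-945
Overlap start = max(720, 825) = 825
Overlap end = min(765, 945) = 765
Overlap = max(0, 765 - 825) = 0 min

0 minutes


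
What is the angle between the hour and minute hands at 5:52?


Hour hand = 5×30 + 52×0.5 = 176.0°
Minute hand = 52×6 = 312°
Difference = |176.0 - 312| = 136.0°

136.0°


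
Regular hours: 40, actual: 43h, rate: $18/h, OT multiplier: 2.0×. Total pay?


$828.00

Regular: 40h × $18 = $720.00
Overtime: 43 - 40 = 3h
OT pay: 3h × $18 × 2.0 = $108.00
Total = $720.00 + $108.00 = $828.00


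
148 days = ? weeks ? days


21 weeks 1 days

Weeks: 148 ÷ 7 = 21 remainder 1


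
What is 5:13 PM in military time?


Input: 5:13 PM
PM: 5 + 12 = 17

17:13


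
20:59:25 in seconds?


Hours: 20 × 3600 = 72000
Minutes: 59 × 60 = 3540
Seconds: 25
Total = 72000 + 3540 + 25 = 75565

75565 seconds


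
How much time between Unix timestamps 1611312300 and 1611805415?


493115 seconds (137.0 hours / 5.71 days)

Difference = 1611805415 - 1611312300 = 493115 seconds
In hours: 493115 / 3600 ≈ 137.0
In days: 493115 / 86400 ≈ 5.71


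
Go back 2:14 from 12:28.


Start: 748 minutes from midnight
Subtract: 134 minutes
Remaining: 748 - 134 = 614
Hours: 10, Minutes: 14

10:14


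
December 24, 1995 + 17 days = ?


January 10, 1996

Start: December 24, 1995
Add 17 days
December 24 → January 1: 31 - 24 + 1 = 8 days (17 - 8 = 9 left)
January 1 + 9 = January 10, 1996


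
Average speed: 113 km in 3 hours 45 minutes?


30.1 km/h

Distance: 113 km
Time: 3h 45m = 225 min = 225/60 = 15/4 hours
Speed = 113 ÷ (15/4) = 113 × 4 / 15 = 452/15 ≈ 30.1 km/h


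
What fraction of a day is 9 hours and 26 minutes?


Total minutes: 9×60 + 26 = 566
Day = 24×60 = 1440 minutes
Fraction = 566/1440 ≈ 0.3931
As a percentage: 566/1440 × 100 ≈ 39.31%

0.3931 (39.31%)


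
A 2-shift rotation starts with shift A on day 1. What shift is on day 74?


Shift B

Shifts: A, B
Start: A (index 0)
Day 74: (0 + 74 - 1) mod 2
= 73 mod 2
= 1
Index 1 → shift B


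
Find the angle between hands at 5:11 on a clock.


89.5°

Hour hand = 5×30 + 11×0.5 = 155.5°
Minute hand = 11×6 = 66°
Difference = |155.5 - 66| = 89.5°


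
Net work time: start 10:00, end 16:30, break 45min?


5h 45m (345 minutes)

Total time = (16×60+30) - (10×60+0)
= 990 - 600 = 390 min
Minus break: 390 - 45 = 345 min
= 5h 45m


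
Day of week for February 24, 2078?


Thursday

Zeller's congruence:
q=24, m=14, k=77, j=20
h = (24 + ⌊13×15/5⌋ + 77 + ⌊77/4⌋ + ⌊20/4⌋ - 2×20) mod 7
= (24 + 39 + 77 + 19 + 5 - 40) mod 7
= 124 mod 7 = 5
h=5 → Thursday


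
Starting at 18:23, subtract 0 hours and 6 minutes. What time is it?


18:17

Start: 1103 minutes from midnight
Subtract: 6 minutes
Remaining: 1103 - 6 = 1097
Hours: 18, Minutes: 17


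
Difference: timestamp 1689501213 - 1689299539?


201674 seconds (56.0 hours / 2.33 days)

Difference = 1689501213 - 1689299539 = 201674 seconds
In hours: 201674 / 3600 ≈ 56.0
In days: 201674 / 86400 ≈ 2.33


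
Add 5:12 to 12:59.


Start: 779 minutes from midnight
Add: 312 minutes
Total: 1091 minutes
Hours: 1091 ÷ 60 = 18 remainder 11

18:11


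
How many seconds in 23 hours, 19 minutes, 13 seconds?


83953 seconds

Hours: 23 × 3600 = 82800
Minutes: 19 × 60 = 1140
Seconds: 13
Total = 82800 + 1140 + 13 = 83953


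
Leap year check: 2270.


No

Rules: divisible by 4 AND (not by 100 OR by 400)
2270 ÷ 4 = 567 remainder 2 → not divisible by 4
Not divisible by 4 → not a leap year


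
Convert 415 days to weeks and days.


Weeks: 415 ÷ 7 = 59 remainder 2

59 weeks 2 days


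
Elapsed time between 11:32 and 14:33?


3h 1m

End time in minutes: 14×60 + 33 = 873
Start time in minutes: 11×60 + 32 = 692
Difference = 873 - 692 = 181 minutes
= 3 hours 1 minutes


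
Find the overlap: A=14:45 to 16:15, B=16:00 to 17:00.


Meeting A: 885-975 (in minutes from midnight)
Meeting B: 960-1020
Overlap start = max(885, 960) = 960
Overlap end = min(975, 1020) = 975
Overlap = max(0, 975 - 960) = 15 min

15 minutes


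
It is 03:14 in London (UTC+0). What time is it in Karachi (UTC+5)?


08:14

Time difference = UTC+5 - UTC+0 = +5 hours
New hour = (3 + 5) mod 24
= 8 mod 24 = 8
Minutes unchanged → 08:14


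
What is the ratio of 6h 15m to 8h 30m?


Duration 1: 375 minutes
Duration 2: 510 minutes
Ratio = 375:510
GCD = 15
Simplified = 25:34
As a decimal: 25/34 ≈ 0.74

25:34 (0.74)


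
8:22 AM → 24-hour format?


08:22

Input: 8:22 AM
AM hour stays: 8


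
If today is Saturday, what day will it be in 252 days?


Saturday

Start: Saturday (index 5)
(5 + 252) mod 7
= 257 mod 7
= 5
Index 5 → Saturday


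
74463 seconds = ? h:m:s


20h 41m 3s

Hours: 74463 ÷ 3600 = 20 remainder 2463
Minutes: 2463 ÷ 60 = 41 remainder 3
Seconds: 3


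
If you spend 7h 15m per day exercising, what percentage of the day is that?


30.2%

Time: 435 minutes
Day: 1440 minutes
Percentage = (435/1440) × 100 ≈ 30.2%


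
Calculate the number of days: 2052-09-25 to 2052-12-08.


From September 25, 2052 to December 8, 2052
Rest of September 2052: 30 - 25 = 5
Full months: October 31, November 30
Days into December 2052: 8
Total = 5 + 31 + 30 + 8 = 74 days

74 days


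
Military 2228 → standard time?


Hour: 22
22 - 12 = 10 → PM

10:28 PM


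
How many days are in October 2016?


31 days

Month: October (month 10)
October has 31 days


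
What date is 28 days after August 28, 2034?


Start: August 28, 2034
Add 28 days
August 28 → September 1: 31 - 28 + 1 = 4 days (28 - 4 = 24 left)
September 1 + 24 = September 25, 2034

September 25, 2034


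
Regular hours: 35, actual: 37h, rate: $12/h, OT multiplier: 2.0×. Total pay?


$468.00

Regular: 35h × $12 = $420.00
Overtime: 37 - 35 = 2h
OT pay: 2h × $12 × 2.0 = $48.00
Total = $420.00 + $48.00 = $468.00


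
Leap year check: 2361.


Rules: divisible by 4 AND (not by 100 OR by 400)
2361 ÷ 4 = 590 remainder 1 → not divisible by 4
Not divisible by 4 → not a leap year

No


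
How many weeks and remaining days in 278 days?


39 weeks 5 days

Weeks: 278 ÷ 7 = 39 remainder 5


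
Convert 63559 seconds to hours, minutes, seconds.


17h 39m 19s

Hours: 63559 ÷ 3600 = 17 remainder 2359
Minutes: 2359 ÷ 60 = 39 remainder 19
Seconds: 19


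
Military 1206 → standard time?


Hour: 12
12 → 12 PM (noon)

12:06 PM


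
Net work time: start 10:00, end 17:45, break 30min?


Total time = (17×60+45) - (10×60+0)
= 1065 - 600 = 465 min
Minus break: 465 - 30 = 435 min
= 7h 15m

7h 15m (435 minutes)


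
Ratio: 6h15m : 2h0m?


25:8 (3.13)

Duration 1: 375 minutes
Duration 2: 120 minutes
Ratio = 375:120
GCD = 15
Simplified = 25:8
As a decimal: 25/8 ≈ 3.13


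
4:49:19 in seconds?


17359 seconds

Hours: 4 × 3600 = 14400
Minutes: 49 × 60 = 2940
Seconds: 19
Total = 14400 + 2940 + 19 = 17359


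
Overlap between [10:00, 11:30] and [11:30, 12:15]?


Meeting A: 600-690 (in minutes from midnight)
Meeting B: 690-735
Overlap start = max(600, 690) = 690
Overlap end = min(690, 735) = 690
Overlap = max(0, 690 - 690) = 0 min

0 minutes


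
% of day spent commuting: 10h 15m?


Time: 615 minutes
Day: 1440 minutes
Percentage = (615/1440) × 100 ≈ 42.7%

42.7%


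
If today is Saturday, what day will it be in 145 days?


Thursday

Start: Saturday (index 5)
(5 + 145) mod 7
= 150 mod 7
= 3
Index 3 → Thursday


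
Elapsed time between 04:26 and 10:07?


End time in minutes: 10×60 + 7 = 607
Start time in minutes: 4×60 + 26 = 266
Difference = 607 - 266 = 341 minutes
= 5 hours 41 minutes

5h 41m


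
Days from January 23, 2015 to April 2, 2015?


69 days

From January 23, 2015 to April 2, 2015
Rest of January 2015: 31 - 23 = 8
Full months: February 2015 28, March 31
Days into April 2015: 2
Total = 8 + 28 + 31 + 2 = 69 days


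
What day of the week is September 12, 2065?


Saturday

Zeller's congruence:
q=12, m=9, k=65, j=20
h = (12 + ⌊13×10/5⌋ + 65 + ⌊65/4⌋ + ⌊20/4⌋ - 2×20) mod 7
= (12 + 26 + 65 + 16 + 5 - 40) mod 7
= 84 mod 7 = 0
h=0 → Saturday


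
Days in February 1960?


Month: February (month 2)
February: 28 or 29 (leap year)
1960 leap year? Yes

29 days


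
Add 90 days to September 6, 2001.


Start: September 6, 2001
Add 90 days
September 6 → October 1: 30 - 6 + 1 = 25 days (90 - 25 = 65 left)
October 1 → November 1: 31 - 1 + 1 = 31 days (65 - 31 = 34 left)
November 1 → December 1: 30 - 1 + 1 = 30 days (34 - 30 = 4 left)
December 1 + 4 = December 5, 2001

December 5, 2001


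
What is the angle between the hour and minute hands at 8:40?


20.0°

Hour hand = 8×30 + 40×0.5 = 260.0°
Minute hand = 40×6 = 240°
Difference = |260.0 - 240| = 20.0°


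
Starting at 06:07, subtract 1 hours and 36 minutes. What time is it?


04:31

Start: 367 minutes from midnight
Subtract: 96 minutes
Remaining: 367 - 96 = 271
Hours: 4, Minutes: 31


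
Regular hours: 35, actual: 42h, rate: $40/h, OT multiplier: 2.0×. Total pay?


Regular: 35h × $40 = $1400.00
Overtime: 42 - 35 = 7h
OT pay: 7h × $40 × 2.0 = $560.00
Total = $1400.00 + $560.00 = $1960.00

$1960.00


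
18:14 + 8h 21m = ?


02:35 (next day)

Start: 1094 minutes from midnight
Add: 501 minutes
Total: 1595 minutes
Hours: 1595 ÷ 60 = 26 remainder 35
26 ≥ 24 → 26 - 24 = 2 (next day)


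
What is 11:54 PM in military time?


23:54

Input: 11:54 PM
PM: 11 + 12 = 23


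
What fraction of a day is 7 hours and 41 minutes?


Total minutes: 7×60 + 41 = 461
Day = 24×60 = 1440 minutes
Fraction = 461/1440 ≈ 0.3201
As a percentage: 461/1440 × 100 ≈ 32.01%

0.3201 (32.01%)


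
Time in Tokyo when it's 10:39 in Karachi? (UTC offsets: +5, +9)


14:39

Time difference = UTC+9 - UTC+5 = +4 hours
New hour = (10 + 4) mod 24
= 14 mod 24 = 14
Minutes unchanged → 14:39


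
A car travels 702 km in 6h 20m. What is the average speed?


110.8 km/h

Distance: 702 km
Time: 6h 20m = 380 min = 380/60 = 19/3 hours
Speed = 702 ÷ (19/3) = 702 × 3 / 19 = 2106/19 ≈ 110.8 km/h


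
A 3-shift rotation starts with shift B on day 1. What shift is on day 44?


Shift C

Shifts: A, B, C
Start: B (index 1)
Day 44: (1 + 44 - 1) mod 3
= 44 mod 3
= 2
Index 2 → shift C


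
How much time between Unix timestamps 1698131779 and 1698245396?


113617 seconds (31.6 hours / 1.32 days)

Difference = 1698245396 - 1698131779 = 113617 seconds
In hours: 113617 / 3600 ≈ 31.6
In days: 113617 / 86400 ≈ 1.32


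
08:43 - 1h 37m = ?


07:06

Start: 523 minutes from midnight
Subtract: 97 minutes
Remaining: 523 - 97 = 426
Hours: 7, Minutes: 6


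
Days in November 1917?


Month: November (month 11)
November has 30 days

30 days


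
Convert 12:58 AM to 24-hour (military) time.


Input: 12:58 AM
12 AM → 00 (midnight)

00:58


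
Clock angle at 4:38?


89.0°

Hour hand = 4×30 + 38×0.5 = 139.0°
Minute hand = 38×6 = 228°
Difference = |139.0 - 228| = 89.0°


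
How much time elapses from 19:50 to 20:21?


0h 31m

End time in minutes: 20×60 + 21 = 1221
Start time in minutes: 19×60 + 50 = 1190
Difference = 1221 - 1190 = 31 minutes
= 0 hours 31 minutes


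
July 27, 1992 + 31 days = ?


Start: July 27, 1992
Add 31 days
July 27 → August 1: 31 - 27 + 1 = 5 days (31 - 5 = 26 left)
August 1 + 26 = August 27, 1992

August 27, 1992


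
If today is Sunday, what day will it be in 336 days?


Sunday

Start: Sunday (index 6)
(6 + 336) mod 7
= 342 mod 7
= 6
Index 6 → Sunday


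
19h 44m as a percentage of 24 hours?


0.8222 (82.22%)

Total minutes: 19×60 + 44 = 1184
Day = 24×60 = 1440 minutes
Fraction = 1184/1440 ≈ 0.8222
As a percentage: 1184/1440 × 100 ≈ 82.22%


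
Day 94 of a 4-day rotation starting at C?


Shifts: A, B, C, D
Start: C (index 2)
Day 94: (2 + 94 - 1) mod 4
= 95 mod 4
= 3
Index 3 → shift D

Shift D


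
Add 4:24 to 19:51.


00:15 (next day)

Start: 1191 minutes from midnight
Add: 264 minutes
Total: 1455 minutes
Hours: 1455 ÷ 60 = 24 remainder 15
24 ≥ 24 → 24 - 24 = 0 (next day)


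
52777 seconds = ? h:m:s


14h 39m 37s

Hours: 52777 ÷ 3600 = 14 remainder 2377
Minutes: 2377 ÷ 60 = 39 remainder 37
Seconds: 37


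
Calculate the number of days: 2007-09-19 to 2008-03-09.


From September 19, 2007 to March 9, 2008
Rest of September 2007: 30 - 19 = 11
Full months: October 31, November 30, December 31, January 31, February 2008 29
Days into March 2008: 9
Total = 11 + 31 + 30 + 31 + 31 + 29 + 9 = 172 days

172 days


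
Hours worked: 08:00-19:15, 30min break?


Total time = (19×60+15) - (8×60+0)
= 1155 - 480 = 675 min
Minus break: 675 - 30 = 645 min
= 10h 45m

10h 45m (645 minutes)


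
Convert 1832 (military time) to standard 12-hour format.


6:32 PM

Hour: 18
18 - 12 = 6 → PM


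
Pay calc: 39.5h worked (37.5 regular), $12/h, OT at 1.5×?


$486.00

Regular: 37.5h × $12 = $450.00
Overtime: 39.5 - 37.5 = 2.0h
OT pay: 2.0h × $12 × 1.5 = $36.00
Total = $450.00 + $36.00 = $486.00


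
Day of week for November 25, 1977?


Friday

Zeller's congruence:
q=25, m=11, k=77, j=19
h = (25 + ⌊13×12/5⌋ + 77 + ⌊77/4⌋ + ⌊19/4⌋ - 2×19) mod 7
= (25 + 31 + 77 + 19 + 4 - 38) mod 7
= 118 mod 7 = 6
h=6 → Friday


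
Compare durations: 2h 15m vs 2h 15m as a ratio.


Duration 1: 135 minutes
Duration 2: 135 minutes
Ratio = 135:135
GCD = 135
Simplified = 1:1
As a decimal: 1/1 = 1.00

1:1 (1.00)


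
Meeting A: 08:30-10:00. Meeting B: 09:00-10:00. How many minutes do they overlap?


60 minutes

Meeting A: 510-600 (in minutes from midnight)
Meeting B: 540-600
Overlap start = max(510, 540) = 540
Overlap end = min(600, 600) = 600
Overlap = max(0, 600 - 540) = 60 min


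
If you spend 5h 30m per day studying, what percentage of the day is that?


22.9%

Time: 330 minutes
Day: 1440 minutes
Percentage = (330/1440) × 100 ≈ 22.9%


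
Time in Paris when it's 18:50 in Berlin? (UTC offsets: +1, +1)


Time difference = UTC+1 - UTC+1 = +0 hours
New hour = (18 + 0) mod 24
= 18 mod 24 = 18
Minutes unchanged → 18:50

18:50


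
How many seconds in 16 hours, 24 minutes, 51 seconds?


59091 seconds

Hours: 16 × 3600 = 57600
Minutes: 24 × 60 = 1440
Seconds: 51
Total = 57600 + 1440 + 51 = 59091


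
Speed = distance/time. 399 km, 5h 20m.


Distance: 399 km
Time: 5h 20m = 320 min = 320/60 = 16/3 hours
Speed = 399 ÷ (16/3) = 399 × 3 / 16 = 1197/16 ≈ 74.8 km/h

74.8 km/h


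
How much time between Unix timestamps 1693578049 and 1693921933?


343884 seconds (95.5 hours / 3.98 days)

Difference = 1693921933 - 1693578049 = 343884 seconds
In hours: 343884 / 3600 ≈ 95.5
In days: 343884 / 86400 ≈ 3.98


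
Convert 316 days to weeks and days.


45 weeks 1 days

Weeks: 316 ÷ 7 = 45 remainder 1


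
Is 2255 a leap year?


No

Rules: divisible by 4 AND (not by 100 OR by 400)
2255 ÷ 4 = 563 remainder 3 → not divisible by 4
Not divisible by 4 → not a leap year


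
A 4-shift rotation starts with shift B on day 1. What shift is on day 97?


Shift B

Shifts: A, B, C, D
Start: B (index 1)
Day 97: (1 + 97 - 1) mod 4
= 97 mod 4
= 1
Index 1 → shift B


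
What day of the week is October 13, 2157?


Zeller's congruence:
q=13, m=10, k=57, j=21
h = (13 + ⌊13×11/5⌋ + 57 + ⌊57/4⌋ + ⌊21/4⌋ - 2×21) mod 7
= (13 + 28 + 57 + 14 + 5 - 42) mod 7
= 75 mod 7 = 5
h=5 → Thursday

Thursday


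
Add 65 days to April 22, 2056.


June 26, 2056

Start: April 22, 2056
Add 65 days
April 22 → May 1: 30 - 22 + 1 = 9 days (65 - 9 = 56 left)
May 1 → June 1: 31 - 1 + 1 = 31 days (56 - 31 = 25 left)
June 1 + 25 = June 26, 2056


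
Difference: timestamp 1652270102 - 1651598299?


Difference = 1652270102 - 1651598299 = 671803 seconds
In hours: 671803 / 3600 ≈ 186.6
In days: 671803 / 86400 ≈ 7.78

671803 seconds (186.6 hours / 7.78 days)


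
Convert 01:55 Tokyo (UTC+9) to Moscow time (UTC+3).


Time difference = UTC+3 - UTC+9 = -6 hours
New hour = (1 -6) mod 24
= -5 mod 24 = 19
Minutes unchanged → 19:55; -5 < 0 → previous day

19:55 (previous day)


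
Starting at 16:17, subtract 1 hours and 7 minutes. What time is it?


Start: 977 minutes from midnight
Subtract: 67 minutes
Remaining: 977 - 67 = 910
Hours: 15, Minutes: 10

15:10


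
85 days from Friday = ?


Start: Friday (index 4)
(4 + 85) mod 7
= 89 mod 7
= 5
Index 5 → Saturday

Saturday


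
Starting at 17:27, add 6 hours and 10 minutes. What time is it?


Start: 1047 minutes from midnight
Add: 370 minutes
Total: 1417 minutes
Hours: 1417 ÷ 60 = 23 remainder 37

23:37


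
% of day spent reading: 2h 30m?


Time: 150 minutes
Day: 1440 minutes
Percentage = (150/1440) × 100 ≈ 10.4%

10.4%


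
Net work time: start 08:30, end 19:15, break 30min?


10h 15m (615 minutes)

Total time = (19×60+15) - (8×60+30)
= 1155 - 510 = 645 min
Minus break: 645 - 30 = 615 min
= 10h 15m


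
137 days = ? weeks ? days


Weeks: 137 ÷ 7 = 19 remainder 4

19 weeks 4 days


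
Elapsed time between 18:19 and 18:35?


0h 16m

End time in minutes: 18×60 + 35 = 1115
Start time in minutes: 18×60 + 19 = 1099
Difference = 1115 - 1099 = 16 minutes
= 0 hours 16 minutes


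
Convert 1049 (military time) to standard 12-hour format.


10:49 AM

Hour: 10
10 < 12 → AM
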